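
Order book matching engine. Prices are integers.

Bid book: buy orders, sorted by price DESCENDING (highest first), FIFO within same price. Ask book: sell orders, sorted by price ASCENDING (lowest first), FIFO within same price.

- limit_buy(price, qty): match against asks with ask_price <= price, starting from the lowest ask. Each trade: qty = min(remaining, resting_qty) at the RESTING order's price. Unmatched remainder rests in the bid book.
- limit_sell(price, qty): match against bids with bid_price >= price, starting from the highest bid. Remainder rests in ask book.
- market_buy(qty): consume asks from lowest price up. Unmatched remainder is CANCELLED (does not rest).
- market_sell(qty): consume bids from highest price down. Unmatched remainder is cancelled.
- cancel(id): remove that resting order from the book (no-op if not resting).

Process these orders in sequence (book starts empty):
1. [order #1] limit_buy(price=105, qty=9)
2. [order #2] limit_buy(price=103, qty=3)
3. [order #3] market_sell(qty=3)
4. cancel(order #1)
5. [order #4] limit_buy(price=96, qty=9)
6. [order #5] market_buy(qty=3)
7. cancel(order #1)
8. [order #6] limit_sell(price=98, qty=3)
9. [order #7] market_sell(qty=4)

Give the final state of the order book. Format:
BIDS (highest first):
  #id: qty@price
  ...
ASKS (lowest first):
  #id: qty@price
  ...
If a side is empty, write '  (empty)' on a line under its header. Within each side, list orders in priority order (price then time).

After op 1 [order #1] limit_buy(price=105, qty=9): fills=none; bids=[#1:9@105] asks=[-]
After op 2 [order #2] limit_buy(price=103, qty=3): fills=none; bids=[#1:9@105 #2:3@103] asks=[-]
After op 3 [order #3] market_sell(qty=3): fills=#1x#3:3@105; bids=[#1:6@105 #2:3@103] asks=[-]
After op 4 cancel(order #1): fills=none; bids=[#2:3@103] asks=[-]
After op 5 [order #4] limit_buy(price=96, qty=9): fills=none; bids=[#2:3@103 #4:9@96] asks=[-]
After op 6 [order #5] market_buy(qty=3): fills=none; bids=[#2:3@103 #4:9@96] asks=[-]
After op 7 cancel(order #1): fills=none; bids=[#2:3@103 #4:9@96] asks=[-]
After op 8 [order #6] limit_sell(price=98, qty=3): fills=#2x#6:3@103; bids=[#4:9@96] asks=[-]
After op 9 [order #7] market_sell(qty=4): fills=#4x#7:4@96; bids=[#4:5@96] asks=[-]

Answer: BIDS (highest first):
  #4: 5@96
ASKS (lowest first):
  (empty)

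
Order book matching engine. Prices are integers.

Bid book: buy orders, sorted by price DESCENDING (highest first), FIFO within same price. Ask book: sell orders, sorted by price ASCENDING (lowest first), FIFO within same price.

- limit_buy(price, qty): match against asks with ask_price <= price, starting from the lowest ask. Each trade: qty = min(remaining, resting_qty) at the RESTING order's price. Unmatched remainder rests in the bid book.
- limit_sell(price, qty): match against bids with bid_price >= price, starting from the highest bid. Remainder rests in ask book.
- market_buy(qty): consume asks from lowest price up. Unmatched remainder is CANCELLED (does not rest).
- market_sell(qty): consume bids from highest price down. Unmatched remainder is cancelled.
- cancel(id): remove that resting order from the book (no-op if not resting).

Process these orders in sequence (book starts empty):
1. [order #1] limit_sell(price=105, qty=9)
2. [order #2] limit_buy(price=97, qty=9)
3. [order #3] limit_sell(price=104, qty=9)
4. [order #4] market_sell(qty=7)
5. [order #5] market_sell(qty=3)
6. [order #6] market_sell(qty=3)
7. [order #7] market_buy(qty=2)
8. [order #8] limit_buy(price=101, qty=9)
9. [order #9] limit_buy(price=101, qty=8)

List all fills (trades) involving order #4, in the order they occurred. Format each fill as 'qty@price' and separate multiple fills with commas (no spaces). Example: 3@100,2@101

Answer: 7@97

Derivation:
After op 1 [order #1] limit_sell(price=105, qty=9): fills=none; bids=[-] asks=[#1:9@105]
After op 2 [order #2] limit_buy(price=97, qty=9): fills=none; bids=[#2:9@97] asks=[#1:9@105]
After op 3 [order #3] limit_sell(price=104, qty=9): fills=none; bids=[#2:9@97] asks=[#3:9@104 #1:9@105]
After op 4 [order #4] market_sell(qty=7): fills=#2x#4:7@97; bids=[#2:2@97] asks=[#3:9@104 #1:9@105]
After op 5 [order #5] market_sell(qty=3): fills=#2x#5:2@97; bids=[-] asks=[#3:9@104 #1:9@105]
After op 6 [order #6] market_sell(qty=3): fills=none; bids=[-] asks=[#3:9@104 #1:9@105]
After op 7 [order #7] market_buy(qty=2): fills=#7x#3:2@104; bids=[-] asks=[#3:7@104 #1:9@105]
After op 8 [order #8] limit_buy(price=101, qty=9): fills=none; bids=[#8:9@101] asks=[#3:7@104 #1:9@105]
After op 9 [order #9] limit_buy(price=101, qty=8): fills=none; bids=[#8:9@101 #9:8@101] asks=[#3:7@104 #1:9@105]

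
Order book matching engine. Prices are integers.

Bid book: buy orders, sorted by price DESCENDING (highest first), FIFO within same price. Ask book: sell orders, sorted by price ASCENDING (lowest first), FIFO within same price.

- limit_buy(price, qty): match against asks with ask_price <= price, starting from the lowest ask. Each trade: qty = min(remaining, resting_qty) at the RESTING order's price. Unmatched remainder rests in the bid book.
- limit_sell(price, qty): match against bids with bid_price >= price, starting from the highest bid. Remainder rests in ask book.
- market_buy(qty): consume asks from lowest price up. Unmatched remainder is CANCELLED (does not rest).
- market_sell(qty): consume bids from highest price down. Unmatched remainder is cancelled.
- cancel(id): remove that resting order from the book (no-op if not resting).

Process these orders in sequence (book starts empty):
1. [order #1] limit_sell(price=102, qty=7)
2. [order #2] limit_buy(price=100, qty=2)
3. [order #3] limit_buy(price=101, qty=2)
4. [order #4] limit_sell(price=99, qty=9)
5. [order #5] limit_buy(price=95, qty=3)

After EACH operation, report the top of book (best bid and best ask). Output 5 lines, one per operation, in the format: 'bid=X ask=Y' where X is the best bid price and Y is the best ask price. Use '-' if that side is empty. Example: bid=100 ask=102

After op 1 [order #1] limit_sell(price=102, qty=7): fills=none; bids=[-] asks=[#1:7@102]
After op 2 [order #2] limit_buy(price=100, qty=2): fills=none; bids=[#2:2@100] asks=[#1:7@102]
After op 3 [order #3] limit_buy(price=101, qty=2): fills=none; bids=[#3:2@101 #2:2@100] asks=[#1:7@102]
After op 4 [order #4] limit_sell(price=99, qty=9): fills=#3x#4:2@101 #2x#4:2@100; bids=[-] asks=[#4:5@99 #1:7@102]
After op 5 [order #5] limit_buy(price=95, qty=3): fills=none; bids=[#5:3@95] asks=[#4:5@99 #1:7@102]

Answer: bid=- ask=102
bid=100 ask=102
bid=101 ask=102
bid=- ask=99
bid=95 ask=99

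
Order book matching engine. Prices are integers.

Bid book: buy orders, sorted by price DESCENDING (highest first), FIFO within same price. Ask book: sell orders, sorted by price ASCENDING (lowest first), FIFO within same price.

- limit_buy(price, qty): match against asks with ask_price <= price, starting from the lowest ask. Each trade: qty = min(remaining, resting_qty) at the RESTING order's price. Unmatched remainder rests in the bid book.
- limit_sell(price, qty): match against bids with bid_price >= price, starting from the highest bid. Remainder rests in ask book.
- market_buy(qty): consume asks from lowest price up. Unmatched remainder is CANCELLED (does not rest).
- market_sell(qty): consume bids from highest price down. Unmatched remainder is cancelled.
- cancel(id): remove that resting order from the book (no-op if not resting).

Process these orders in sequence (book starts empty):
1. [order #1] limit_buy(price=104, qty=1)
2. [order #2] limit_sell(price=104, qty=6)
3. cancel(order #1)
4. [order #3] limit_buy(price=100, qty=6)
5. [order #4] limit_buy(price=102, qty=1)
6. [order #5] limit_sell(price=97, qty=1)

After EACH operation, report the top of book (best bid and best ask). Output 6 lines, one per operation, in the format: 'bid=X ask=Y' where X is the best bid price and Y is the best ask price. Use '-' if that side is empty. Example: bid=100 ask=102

After op 1 [order #1] limit_buy(price=104, qty=1): fills=none; bids=[#1:1@104] asks=[-]
After op 2 [order #2] limit_sell(price=104, qty=6): fills=#1x#2:1@104; bids=[-] asks=[#2:5@104]
After op 3 cancel(order #1): fills=none; bids=[-] asks=[#2:5@104]
After op 4 [order #3] limit_buy(price=100, qty=6): fills=none; bids=[#3:6@100] asks=[#2:5@104]
After op 5 [order #4] limit_buy(price=102, qty=1): fills=none; bids=[#4:1@102 #3:6@100] asks=[#2:5@104]
After op 6 [order #5] limit_sell(price=97, qty=1): fills=#4x#5:1@102; bids=[#3:6@100] asks=[#2:5@104]

Answer: bid=104 ask=-
bid=- ask=104
bid=- ask=104
bid=100 ask=104
bid=102 ask=104
bid=100 ask=104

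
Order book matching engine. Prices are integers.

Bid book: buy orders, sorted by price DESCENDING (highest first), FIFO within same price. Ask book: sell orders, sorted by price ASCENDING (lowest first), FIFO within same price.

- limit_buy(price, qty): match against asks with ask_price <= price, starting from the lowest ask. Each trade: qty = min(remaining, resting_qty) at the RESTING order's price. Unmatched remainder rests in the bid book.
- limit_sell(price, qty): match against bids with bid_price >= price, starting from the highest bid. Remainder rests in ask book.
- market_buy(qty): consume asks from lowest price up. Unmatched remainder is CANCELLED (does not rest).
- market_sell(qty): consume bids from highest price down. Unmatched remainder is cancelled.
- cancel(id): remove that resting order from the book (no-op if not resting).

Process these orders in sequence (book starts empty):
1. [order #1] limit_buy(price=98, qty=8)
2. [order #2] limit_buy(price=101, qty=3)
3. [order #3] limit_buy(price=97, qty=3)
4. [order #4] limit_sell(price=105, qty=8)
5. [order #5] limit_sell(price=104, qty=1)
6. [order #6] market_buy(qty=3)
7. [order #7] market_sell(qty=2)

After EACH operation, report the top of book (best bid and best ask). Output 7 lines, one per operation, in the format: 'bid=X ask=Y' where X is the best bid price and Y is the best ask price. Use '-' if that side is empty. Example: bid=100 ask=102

Answer: bid=98 ask=-
bid=101 ask=-
bid=101 ask=-
bid=101 ask=105
bid=101 ask=104
bid=101 ask=105
bid=101 ask=105

Derivation:
After op 1 [order #1] limit_buy(price=98, qty=8): fills=none; bids=[#1:8@98] asks=[-]
After op 2 [order #2] limit_buy(price=101, qty=3): fills=none; bids=[#2:3@101 #1:8@98] asks=[-]
After op 3 [order #3] limit_buy(price=97, qty=3): fills=none; bids=[#2:3@101 #1:8@98 #3:3@97] asks=[-]
After op 4 [order #4] limit_sell(price=105, qty=8): fills=none; bids=[#2:3@101 #1:8@98 #3:3@97] asks=[#4:8@105]
After op 5 [order #5] limit_sell(price=104, qty=1): fills=none; bids=[#2:3@101 #1:8@98 #3:3@97] asks=[#5:1@104 #4:8@105]
After op 6 [order #6] market_buy(qty=3): fills=#6x#5:1@104 #6x#4:2@105; bids=[#2:3@101 #1:8@98 #3:3@97] asks=[#4:6@105]
After op 7 [order #7] market_sell(qty=2): fills=#2x#7:2@101; bids=[#2:1@101 #1:8@98 #3:3@97] asks=[#4:6@105]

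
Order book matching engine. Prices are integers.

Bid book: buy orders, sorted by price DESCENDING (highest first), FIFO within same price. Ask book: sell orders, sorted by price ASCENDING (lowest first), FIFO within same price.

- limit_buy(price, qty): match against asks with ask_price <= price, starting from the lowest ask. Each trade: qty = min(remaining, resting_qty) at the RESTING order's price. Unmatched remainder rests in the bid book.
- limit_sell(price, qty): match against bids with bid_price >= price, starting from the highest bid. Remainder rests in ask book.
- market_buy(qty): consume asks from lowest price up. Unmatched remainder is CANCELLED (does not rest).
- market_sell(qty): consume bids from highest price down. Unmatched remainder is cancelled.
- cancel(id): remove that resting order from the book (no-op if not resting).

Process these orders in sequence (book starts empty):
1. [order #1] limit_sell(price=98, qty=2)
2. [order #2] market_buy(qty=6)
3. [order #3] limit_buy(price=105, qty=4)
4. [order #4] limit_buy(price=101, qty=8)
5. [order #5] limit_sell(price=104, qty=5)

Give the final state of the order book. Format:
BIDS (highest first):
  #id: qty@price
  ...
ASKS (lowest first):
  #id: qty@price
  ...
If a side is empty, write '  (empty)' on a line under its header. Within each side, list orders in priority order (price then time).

After op 1 [order #1] limit_sell(price=98, qty=2): fills=none; bids=[-] asks=[#1:2@98]
After op 2 [order #2] market_buy(qty=6): fills=#2x#1:2@98; bids=[-] asks=[-]
After op 3 [order #3] limit_buy(price=105, qty=4): fills=none; bids=[#3:4@105] asks=[-]
After op 4 [order #4] limit_buy(price=101, qty=8): fills=none; bids=[#3:4@105 #4:8@101] asks=[-]
After op 5 [order #5] limit_sell(price=104, qty=5): fills=#3x#5:4@105; bids=[#4:8@101] asks=[#5:1@104]

Answer: BIDS (highest first):
  #4: 8@101
ASKS (lowest first):
  #5: 1@104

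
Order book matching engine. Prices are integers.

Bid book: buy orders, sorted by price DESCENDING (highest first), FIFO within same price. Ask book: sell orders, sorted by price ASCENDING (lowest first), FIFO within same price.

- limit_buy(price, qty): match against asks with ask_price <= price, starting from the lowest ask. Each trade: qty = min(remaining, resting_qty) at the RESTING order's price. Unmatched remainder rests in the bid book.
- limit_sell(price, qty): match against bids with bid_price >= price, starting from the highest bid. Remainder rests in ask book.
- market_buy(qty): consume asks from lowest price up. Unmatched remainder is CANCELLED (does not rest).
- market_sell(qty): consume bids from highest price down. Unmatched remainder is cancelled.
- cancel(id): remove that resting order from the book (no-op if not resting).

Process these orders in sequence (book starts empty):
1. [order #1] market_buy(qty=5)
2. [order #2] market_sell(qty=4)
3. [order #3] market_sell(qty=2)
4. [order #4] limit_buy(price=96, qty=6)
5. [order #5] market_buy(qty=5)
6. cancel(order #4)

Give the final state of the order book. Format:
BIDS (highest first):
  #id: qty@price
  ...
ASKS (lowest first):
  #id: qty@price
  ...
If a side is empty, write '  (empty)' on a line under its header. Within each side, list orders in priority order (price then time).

After op 1 [order #1] market_buy(qty=5): fills=none; bids=[-] asks=[-]
After op 2 [order #2] market_sell(qty=4): fills=none; bids=[-] asks=[-]
After op 3 [order #3] market_sell(qty=2): fills=none; bids=[-] asks=[-]
After op 4 [order #4] limit_buy(price=96, qty=6): fills=none; bids=[#4:6@96] asks=[-]
After op 5 [order #5] market_buy(qty=5): fills=none; bids=[#4:6@96] asks=[-]
After op 6 cancel(order #4): fills=none; bids=[-] asks=[-]

Answer: BIDS (highest first):
  (empty)
ASKS (lowest first):
  (empty)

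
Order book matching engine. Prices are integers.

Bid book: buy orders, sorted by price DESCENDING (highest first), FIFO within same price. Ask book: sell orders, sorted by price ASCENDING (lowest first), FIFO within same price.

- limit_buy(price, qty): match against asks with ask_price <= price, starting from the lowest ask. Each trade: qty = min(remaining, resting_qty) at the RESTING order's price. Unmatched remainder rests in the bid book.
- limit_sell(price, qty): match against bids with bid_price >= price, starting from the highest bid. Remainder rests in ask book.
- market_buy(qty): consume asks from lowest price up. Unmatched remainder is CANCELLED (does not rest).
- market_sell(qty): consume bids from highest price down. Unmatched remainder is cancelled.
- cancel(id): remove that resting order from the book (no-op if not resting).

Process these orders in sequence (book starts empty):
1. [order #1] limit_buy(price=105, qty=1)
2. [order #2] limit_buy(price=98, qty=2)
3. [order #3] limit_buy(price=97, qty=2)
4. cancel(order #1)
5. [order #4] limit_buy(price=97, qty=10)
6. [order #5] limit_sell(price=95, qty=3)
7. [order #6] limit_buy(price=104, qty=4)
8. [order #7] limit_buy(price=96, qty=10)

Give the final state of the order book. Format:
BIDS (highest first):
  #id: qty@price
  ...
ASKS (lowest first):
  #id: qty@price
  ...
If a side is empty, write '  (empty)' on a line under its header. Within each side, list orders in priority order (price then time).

Answer: BIDS (highest first):
  #6: 4@104
  #3: 1@97
  #4: 10@97
  #7: 10@96
ASKS (lowest first):
  (empty)

Derivation:
After op 1 [order #1] limit_buy(price=105, qty=1): fills=none; bids=[#1:1@105] asks=[-]
After op 2 [order #2] limit_buy(price=98, qty=2): fills=none; bids=[#1:1@105 #2:2@98] asks=[-]
After op 3 [order #3] limit_buy(price=97, qty=2): fills=none; bids=[#1:1@105 #2:2@98 #3:2@97] asks=[-]
After op 4 cancel(order #1): fills=none; bids=[#2:2@98 #3:2@97] asks=[-]
After op 5 [order #4] limit_buy(price=97, qty=10): fills=none; bids=[#2:2@98 #3:2@97 #4:10@97] asks=[-]
After op 6 [order #5] limit_sell(price=95, qty=3): fills=#2x#5:2@98 #3x#5:1@97; bids=[#3:1@97 #4:10@97] asks=[-]
After op 7 [order #6] limit_buy(price=104, qty=4): fills=none; bids=[#6:4@104 #3:1@97 #4:10@97] asks=[-]
After op 8 [order #7] limit_buy(price=96, qty=10): fills=none; bids=[#6:4@104 #3:1@97 #4:10@97 #7:10@96] asks=[-]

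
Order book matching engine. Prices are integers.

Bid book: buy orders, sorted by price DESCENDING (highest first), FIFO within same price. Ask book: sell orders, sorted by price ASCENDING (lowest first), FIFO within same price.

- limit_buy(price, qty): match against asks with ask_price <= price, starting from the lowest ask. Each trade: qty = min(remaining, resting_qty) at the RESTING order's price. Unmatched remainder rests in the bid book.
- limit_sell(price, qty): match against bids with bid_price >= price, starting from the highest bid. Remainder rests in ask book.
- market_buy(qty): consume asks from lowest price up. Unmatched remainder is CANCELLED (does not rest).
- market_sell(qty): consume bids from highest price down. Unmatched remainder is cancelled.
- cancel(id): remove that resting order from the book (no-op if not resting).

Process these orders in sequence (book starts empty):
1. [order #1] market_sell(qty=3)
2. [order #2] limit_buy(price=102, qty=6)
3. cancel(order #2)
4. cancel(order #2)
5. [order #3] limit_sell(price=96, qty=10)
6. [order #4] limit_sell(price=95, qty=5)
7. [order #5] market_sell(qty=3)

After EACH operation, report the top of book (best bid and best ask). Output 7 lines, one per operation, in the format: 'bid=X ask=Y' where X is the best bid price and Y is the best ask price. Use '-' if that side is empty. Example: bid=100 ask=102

After op 1 [order #1] market_sell(qty=3): fills=none; bids=[-] asks=[-]
After op 2 [order #2] limit_buy(price=102, qty=6): fills=none; bids=[#2:6@102] asks=[-]
After op 3 cancel(order #2): fills=none; bids=[-] asks=[-]
After op 4 cancel(order #2): fills=none; bids=[-] asks=[-]
After op 5 [order #3] limit_sell(price=96, qty=10): fills=none; bids=[-] asks=[#3:10@96]
After op 6 [order #4] limit_sell(price=95, qty=5): fills=none; bids=[-] asks=[#4:5@95 #3:10@96]
After op 7 [order #5] market_sell(qty=3): fills=none; bids=[-] asks=[#4:5@95 #3:10@96]

Answer: bid=- ask=-
bid=102 ask=-
bid=- ask=-
bid=- ask=-
bid=- ask=96
bid=- ask=95
bid=- ask=95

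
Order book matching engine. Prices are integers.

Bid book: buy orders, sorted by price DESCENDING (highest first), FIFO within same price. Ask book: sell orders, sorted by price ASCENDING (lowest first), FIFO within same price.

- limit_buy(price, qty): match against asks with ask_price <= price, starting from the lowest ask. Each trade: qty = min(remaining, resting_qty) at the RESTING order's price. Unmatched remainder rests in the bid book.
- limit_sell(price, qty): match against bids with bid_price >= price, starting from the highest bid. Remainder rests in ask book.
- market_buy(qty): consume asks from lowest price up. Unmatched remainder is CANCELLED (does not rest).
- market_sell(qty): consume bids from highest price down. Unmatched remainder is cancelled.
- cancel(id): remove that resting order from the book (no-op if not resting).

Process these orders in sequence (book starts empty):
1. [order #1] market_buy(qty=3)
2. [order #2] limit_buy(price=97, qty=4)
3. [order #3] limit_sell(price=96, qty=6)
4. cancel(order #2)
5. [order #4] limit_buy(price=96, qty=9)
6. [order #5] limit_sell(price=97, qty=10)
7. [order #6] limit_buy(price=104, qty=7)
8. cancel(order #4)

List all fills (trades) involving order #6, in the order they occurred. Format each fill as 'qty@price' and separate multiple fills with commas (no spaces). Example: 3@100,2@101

Answer: 7@97

Derivation:
After op 1 [order #1] market_buy(qty=3): fills=none; bids=[-] asks=[-]
After op 2 [order #2] limit_buy(price=97, qty=4): fills=none; bids=[#2:4@97] asks=[-]
After op 3 [order #3] limit_sell(price=96, qty=6): fills=#2x#3:4@97; bids=[-] asks=[#3:2@96]
After op 4 cancel(order #2): fills=none; bids=[-] asks=[#3:2@96]
After op 5 [order #4] limit_buy(price=96, qty=9): fills=#4x#3:2@96; bids=[#4:7@96] asks=[-]
After op 6 [order #5] limit_sell(price=97, qty=10): fills=none; bids=[#4:7@96] asks=[#5:10@97]
After op 7 [order #6] limit_buy(price=104, qty=7): fills=#6x#5:7@97; bids=[#4:7@96] asks=[#5:3@97]
After op 8 cancel(order #4): fills=none; bids=[-] asks=[#5:3@97]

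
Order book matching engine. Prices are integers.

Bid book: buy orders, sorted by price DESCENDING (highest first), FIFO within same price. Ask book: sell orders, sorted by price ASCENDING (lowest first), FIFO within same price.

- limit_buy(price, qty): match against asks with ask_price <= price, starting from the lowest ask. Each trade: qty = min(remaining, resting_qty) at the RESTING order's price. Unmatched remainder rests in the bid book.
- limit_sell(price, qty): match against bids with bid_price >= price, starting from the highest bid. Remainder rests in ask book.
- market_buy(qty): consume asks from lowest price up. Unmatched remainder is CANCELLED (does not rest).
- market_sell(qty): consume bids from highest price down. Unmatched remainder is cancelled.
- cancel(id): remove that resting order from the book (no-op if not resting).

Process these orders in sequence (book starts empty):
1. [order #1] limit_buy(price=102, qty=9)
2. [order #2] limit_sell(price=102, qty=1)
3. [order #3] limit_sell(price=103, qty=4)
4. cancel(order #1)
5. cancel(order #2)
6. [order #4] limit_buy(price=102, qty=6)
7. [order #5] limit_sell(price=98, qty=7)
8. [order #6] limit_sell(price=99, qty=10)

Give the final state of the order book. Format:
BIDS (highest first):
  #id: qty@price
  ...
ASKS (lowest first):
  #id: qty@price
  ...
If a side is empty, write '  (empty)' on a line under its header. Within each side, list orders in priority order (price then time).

Answer: BIDS (highest first):
  (empty)
ASKS (lowest first):
  #5: 1@98
  #6: 10@99
  #3: 4@103

Derivation:
After op 1 [order #1] limit_buy(price=102, qty=9): fills=none; bids=[#1:9@102] asks=[-]
After op 2 [order #2] limit_sell(price=102, qty=1): fills=#1x#2:1@102; bids=[#1:8@102] asks=[-]
After op 3 [order #3] limit_sell(price=103, qty=4): fills=none; bids=[#1:8@102] asks=[#3:4@103]
After op 4 cancel(order #1): fills=none; bids=[-] asks=[#3:4@103]
After op 5 cancel(order #2): fills=none; bids=[-] asks=[#3:4@103]
After op 6 [order #4] limit_buy(price=102, qty=6): fills=none; bids=[#4:6@102] asks=[#3:4@103]
After op 7 [order #5] limit_sell(price=98, qty=7): fills=#4x#5:6@102; bids=[-] asks=[#5:1@98 #3:4@103]
After op 8 [order #6] limit_sell(price=99, qty=10): fills=none; bids=[-] asks=[#5:1@98 #6:10@99 #3:4@103]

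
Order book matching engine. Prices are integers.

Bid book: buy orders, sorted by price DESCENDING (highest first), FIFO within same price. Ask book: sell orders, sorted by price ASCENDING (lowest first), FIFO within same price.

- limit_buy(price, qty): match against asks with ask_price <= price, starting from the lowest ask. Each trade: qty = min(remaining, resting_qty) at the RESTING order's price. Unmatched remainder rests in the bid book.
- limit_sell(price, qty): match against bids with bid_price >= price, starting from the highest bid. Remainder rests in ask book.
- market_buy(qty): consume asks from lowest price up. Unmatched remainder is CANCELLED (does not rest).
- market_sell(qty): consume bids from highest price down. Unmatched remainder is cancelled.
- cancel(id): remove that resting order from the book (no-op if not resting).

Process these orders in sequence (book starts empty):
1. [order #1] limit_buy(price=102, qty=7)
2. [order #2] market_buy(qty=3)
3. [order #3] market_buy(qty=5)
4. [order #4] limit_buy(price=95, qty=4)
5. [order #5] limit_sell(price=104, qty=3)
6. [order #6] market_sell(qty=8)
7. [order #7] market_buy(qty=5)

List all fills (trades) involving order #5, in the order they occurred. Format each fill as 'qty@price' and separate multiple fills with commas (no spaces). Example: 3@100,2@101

Answer: 3@104

Derivation:
After op 1 [order #1] limit_buy(price=102, qty=7): fills=none; bids=[#1:7@102] asks=[-]
After op 2 [order #2] market_buy(qty=3): fills=none; bids=[#1:7@102] asks=[-]
After op 3 [order #3] market_buy(qty=5): fills=none; bids=[#1:7@102] asks=[-]
After op 4 [order #4] limit_buy(price=95, qty=4): fills=none; bids=[#1:7@102 #4:4@95] asks=[-]
After op 5 [order #5] limit_sell(price=104, qty=3): fills=none; bids=[#1:7@102 #4:4@95] asks=[#5:3@104]
After op 6 [order #6] market_sell(qty=8): fills=#1x#6:7@102 #4x#6:1@95; bids=[#4:3@95] asks=[#5:3@104]
After op 7 [order #7] market_buy(qty=5): fills=#7x#5:3@104; bids=[#4:3@95] asks=[-]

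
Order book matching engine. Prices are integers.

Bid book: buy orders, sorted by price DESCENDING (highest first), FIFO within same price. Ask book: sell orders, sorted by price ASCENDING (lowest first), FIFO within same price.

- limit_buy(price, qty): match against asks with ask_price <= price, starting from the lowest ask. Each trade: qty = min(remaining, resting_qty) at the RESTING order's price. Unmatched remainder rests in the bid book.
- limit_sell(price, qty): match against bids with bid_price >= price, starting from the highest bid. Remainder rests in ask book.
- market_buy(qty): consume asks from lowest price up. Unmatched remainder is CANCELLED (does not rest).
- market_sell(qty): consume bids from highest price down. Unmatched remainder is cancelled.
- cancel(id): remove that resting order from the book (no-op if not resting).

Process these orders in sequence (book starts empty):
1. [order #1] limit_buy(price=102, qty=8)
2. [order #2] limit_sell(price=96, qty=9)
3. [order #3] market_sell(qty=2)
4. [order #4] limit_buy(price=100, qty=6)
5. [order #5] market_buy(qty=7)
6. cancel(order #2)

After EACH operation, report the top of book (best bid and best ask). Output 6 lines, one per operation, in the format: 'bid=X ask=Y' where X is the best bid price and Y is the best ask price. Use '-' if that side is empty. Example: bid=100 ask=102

After op 1 [order #1] limit_buy(price=102, qty=8): fills=none; bids=[#1:8@102] asks=[-]
After op 2 [order #2] limit_sell(price=96, qty=9): fills=#1x#2:8@102; bids=[-] asks=[#2:1@96]
After op 3 [order #3] market_sell(qty=2): fills=none; bids=[-] asks=[#2:1@96]
After op 4 [order #4] limit_buy(price=100, qty=6): fills=#4x#2:1@96; bids=[#4:5@100] asks=[-]
After op 5 [order #5] market_buy(qty=7): fills=none; bids=[#4:5@100] asks=[-]
After op 6 cancel(order #2): fills=none; bids=[#4:5@100] asks=[-]

Answer: bid=102 ask=-
bid=- ask=96
bid=- ask=96
bid=100 ask=-
bid=100 ask=-
bid=100 ask=-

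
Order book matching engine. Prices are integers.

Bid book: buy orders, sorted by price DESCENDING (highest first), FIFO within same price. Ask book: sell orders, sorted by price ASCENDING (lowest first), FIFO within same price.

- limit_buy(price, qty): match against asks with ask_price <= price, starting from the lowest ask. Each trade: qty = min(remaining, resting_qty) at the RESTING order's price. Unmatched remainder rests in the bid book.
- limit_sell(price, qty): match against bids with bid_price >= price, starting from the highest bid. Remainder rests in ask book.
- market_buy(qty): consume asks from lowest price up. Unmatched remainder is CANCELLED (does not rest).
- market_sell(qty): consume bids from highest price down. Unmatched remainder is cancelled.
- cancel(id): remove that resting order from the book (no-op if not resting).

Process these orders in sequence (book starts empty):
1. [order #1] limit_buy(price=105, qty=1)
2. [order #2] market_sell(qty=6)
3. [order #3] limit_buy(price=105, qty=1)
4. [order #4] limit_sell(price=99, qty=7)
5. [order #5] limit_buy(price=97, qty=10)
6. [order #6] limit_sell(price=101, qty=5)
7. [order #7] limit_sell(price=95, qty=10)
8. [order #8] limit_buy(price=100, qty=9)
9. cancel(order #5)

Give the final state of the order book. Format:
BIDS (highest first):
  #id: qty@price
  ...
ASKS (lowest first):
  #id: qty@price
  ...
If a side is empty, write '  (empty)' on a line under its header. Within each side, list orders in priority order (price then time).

Answer: BIDS (highest first):
  #8: 3@100
ASKS (lowest first):
  #6: 5@101

Derivation:
After op 1 [order #1] limit_buy(price=105, qty=1): fills=none; bids=[#1:1@105] asks=[-]
After op 2 [order #2] market_sell(qty=6): fills=#1x#2:1@105; bids=[-] asks=[-]
After op 3 [order #3] limit_buy(price=105, qty=1): fills=none; bids=[#3:1@105] asks=[-]
After op 4 [order #4] limit_sell(price=99, qty=7): fills=#3x#4:1@105; bids=[-] asks=[#4:6@99]
After op 5 [order #5] limit_buy(price=97, qty=10): fills=none; bids=[#5:10@97] asks=[#4:6@99]
After op 6 [order #6] limit_sell(price=101, qty=5): fills=none; bids=[#5:10@97] asks=[#4:6@99 #6:5@101]
After op 7 [order #7] limit_sell(price=95, qty=10): fills=#5x#7:10@97; bids=[-] asks=[#4:6@99 #6:5@101]
After op 8 [order #8] limit_buy(price=100, qty=9): fills=#8x#4:6@99; bids=[#8:3@100] asks=[#6:5@101]
After op 9 cancel(order #5): fills=none; bids=[#8:3@100] asks=[#6:5@101]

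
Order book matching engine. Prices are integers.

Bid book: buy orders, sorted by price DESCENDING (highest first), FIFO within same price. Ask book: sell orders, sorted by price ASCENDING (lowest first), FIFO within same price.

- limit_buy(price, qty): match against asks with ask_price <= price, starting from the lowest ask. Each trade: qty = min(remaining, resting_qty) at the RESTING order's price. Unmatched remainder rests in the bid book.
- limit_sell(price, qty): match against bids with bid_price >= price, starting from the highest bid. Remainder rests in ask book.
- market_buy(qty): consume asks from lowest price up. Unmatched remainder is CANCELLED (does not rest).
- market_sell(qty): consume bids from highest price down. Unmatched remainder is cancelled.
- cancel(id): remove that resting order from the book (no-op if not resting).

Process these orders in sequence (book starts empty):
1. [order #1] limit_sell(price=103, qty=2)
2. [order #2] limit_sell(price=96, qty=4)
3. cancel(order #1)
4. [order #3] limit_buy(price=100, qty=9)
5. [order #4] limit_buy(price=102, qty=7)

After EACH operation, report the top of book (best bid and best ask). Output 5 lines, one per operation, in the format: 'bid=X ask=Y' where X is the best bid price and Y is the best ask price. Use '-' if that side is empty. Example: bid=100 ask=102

Answer: bid=- ask=103
bid=- ask=96
bid=- ask=96
bid=100 ask=-
bid=102 ask=-

Derivation:
After op 1 [order #1] limit_sell(price=103, qty=2): fills=none; bids=[-] asks=[#1:2@103]
After op 2 [order #2] limit_sell(price=96, qty=4): fills=none; bids=[-] asks=[#2:4@96 #1:2@103]
After op 3 cancel(order #1): fills=none; bids=[-] asks=[#2:4@96]
After op 4 [order #3] limit_buy(price=100, qty=9): fills=#3x#2:4@96; bids=[#3:5@100] asks=[-]
After op 5 [order #4] limit_buy(price=102, qty=7): fills=none; bids=[#4:7@102 #3:5@100] asks=[-]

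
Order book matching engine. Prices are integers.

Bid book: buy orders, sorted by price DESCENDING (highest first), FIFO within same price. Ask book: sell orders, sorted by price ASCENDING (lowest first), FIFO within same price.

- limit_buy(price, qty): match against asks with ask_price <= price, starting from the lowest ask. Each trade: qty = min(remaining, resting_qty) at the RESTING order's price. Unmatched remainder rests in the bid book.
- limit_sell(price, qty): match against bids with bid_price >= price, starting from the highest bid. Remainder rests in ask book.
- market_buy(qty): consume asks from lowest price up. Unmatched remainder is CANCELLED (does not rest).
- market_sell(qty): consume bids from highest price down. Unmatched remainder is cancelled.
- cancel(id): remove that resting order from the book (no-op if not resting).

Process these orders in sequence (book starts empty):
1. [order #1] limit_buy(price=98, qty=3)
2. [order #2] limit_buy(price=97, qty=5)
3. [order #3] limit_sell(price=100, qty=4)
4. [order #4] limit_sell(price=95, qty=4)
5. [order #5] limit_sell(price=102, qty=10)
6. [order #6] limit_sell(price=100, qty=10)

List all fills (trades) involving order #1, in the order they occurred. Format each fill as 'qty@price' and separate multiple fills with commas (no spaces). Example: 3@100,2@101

Answer: 3@98

Derivation:
After op 1 [order #1] limit_buy(price=98, qty=3): fills=none; bids=[#1:3@98] asks=[-]
After op 2 [order #2] limit_buy(price=97, qty=5): fills=none; bids=[#1:3@98 #2:5@97] asks=[-]
After op 3 [order #3] limit_sell(price=100, qty=4): fills=none; bids=[#1:3@98 #2:5@97] asks=[#3:4@100]
After op 4 [order #4] limit_sell(price=95, qty=4): fills=#1x#4:3@98 #2x#4:1@97; bids=[#2:4@97] asks=[#3:4@100]
After op 5 [order #5] limit_sell(price=102, qty=10): fills=none; bids=[#2:4@97] asks=[#3:4@100 #5:10@102]
After op 6 [order #6] limit_sell(price=100, qty=10): fills=none; bids=[#2:4@97] asks=[#3:4@100 #6:10@100 #5:10@102]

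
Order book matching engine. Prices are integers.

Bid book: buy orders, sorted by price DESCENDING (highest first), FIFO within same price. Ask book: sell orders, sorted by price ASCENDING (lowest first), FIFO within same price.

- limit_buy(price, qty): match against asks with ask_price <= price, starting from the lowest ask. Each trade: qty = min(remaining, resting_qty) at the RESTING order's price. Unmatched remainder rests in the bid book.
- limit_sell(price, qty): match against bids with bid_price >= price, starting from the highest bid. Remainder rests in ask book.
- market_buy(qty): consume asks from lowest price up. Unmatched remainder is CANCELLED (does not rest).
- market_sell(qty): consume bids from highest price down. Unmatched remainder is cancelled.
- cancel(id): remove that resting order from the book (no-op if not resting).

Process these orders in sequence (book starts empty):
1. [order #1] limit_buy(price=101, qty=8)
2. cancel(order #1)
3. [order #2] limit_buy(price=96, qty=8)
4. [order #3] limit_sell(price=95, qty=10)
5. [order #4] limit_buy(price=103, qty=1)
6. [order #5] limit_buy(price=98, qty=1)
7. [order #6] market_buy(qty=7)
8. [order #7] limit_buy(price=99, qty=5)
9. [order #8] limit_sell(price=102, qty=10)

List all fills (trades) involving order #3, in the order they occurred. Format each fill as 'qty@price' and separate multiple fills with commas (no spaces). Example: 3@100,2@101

After op 1 [order #1] limit_buy(price=101, qty=8): fills=none; bids=[#1:8@101] asks=[-]
After op 2 cancel(order #1): fills=none; bids=[-] asks=[-]
After op 3 [order #2] limit_buy(price=96, qty=8): fills=none; bids=[#2:8@96] asks=[-]
After op 4 [order #3] limit_sell(price=95, qty=10): fills=#2x#3:8@96; bids=[-] asks=[#3:2@95]
After op 5 [order #4] limit_buy(price=103, qty=1): fills=#4x#3:1@95; bids=[-] asks=[#3:1@95]
After op 6 [order #5] limit_buy(price=98, qty=1): fills=#5x#3:1@95; bids=[-] asks=[-]
After op 7 [order #6] market_buy(qty=7): fills=none; bids=[-] asks=[-]
After op 8 [order #7] limit_buy(price=99, qty=5): fills=none; bids=[#7:5@99] asks=[-]
After op 9 [order #8] limit_sell(price=102, qty=10): fills=none; bids=[#7:5@99] asks=[#8:10@102]

Answer: 8@96,1@95,1@95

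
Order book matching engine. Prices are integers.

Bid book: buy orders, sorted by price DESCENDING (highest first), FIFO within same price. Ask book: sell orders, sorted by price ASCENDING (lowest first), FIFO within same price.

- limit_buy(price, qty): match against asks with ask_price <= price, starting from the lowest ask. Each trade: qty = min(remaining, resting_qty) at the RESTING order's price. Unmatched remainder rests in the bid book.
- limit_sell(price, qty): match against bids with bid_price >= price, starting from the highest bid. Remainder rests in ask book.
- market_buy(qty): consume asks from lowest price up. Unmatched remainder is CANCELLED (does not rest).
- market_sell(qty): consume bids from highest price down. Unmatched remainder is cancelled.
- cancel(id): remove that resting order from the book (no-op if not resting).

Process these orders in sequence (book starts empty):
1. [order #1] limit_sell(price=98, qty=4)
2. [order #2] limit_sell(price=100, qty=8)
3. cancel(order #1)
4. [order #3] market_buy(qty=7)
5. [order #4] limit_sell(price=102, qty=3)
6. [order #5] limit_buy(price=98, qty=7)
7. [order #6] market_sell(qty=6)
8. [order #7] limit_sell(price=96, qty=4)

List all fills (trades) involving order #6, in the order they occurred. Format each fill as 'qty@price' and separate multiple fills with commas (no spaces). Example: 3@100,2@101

After op 1 [order #1] limit_sell(price=98, qty=4): fills=none; bids=[-] asks=[#1:4@98]
After op 2 [order #2] limit_sell(price=100, qty=8): fills=none; bids=[-] asks=[#1:4@98 #2:8@100]
After op 3 cancel(order #1): fills=none; bids=[-] asks=[#2:8@100]
After op 4 [order #3] market_buy(qty=7): fills=#3x#2:7@100; bids=[-] asks=[#2:1@100]
After op 5 [order #4] limit_sell(price=102, qty=3): fills=none; bids=[-] asks=[#2:1@100 #4:3@102]
After op 6 [order #5] limit_buy(price=98, qty=7): fills=none; bids=[#5:7@98] asks=[#2:1@100 #4:3@102]
After op 7 [order #6] market_sell(qty=6): fills=#5x#6:6@98; bids=[#5:1@98] asks=[#2:1@100 #4:3@102]
After op 8 [order #7] limit_sell(price=96, qty=4): fills=#5x#7:1@98; bids=[-] asks=[#7:3@96 #2:1@100 #4:3@102]

Answer: 6@98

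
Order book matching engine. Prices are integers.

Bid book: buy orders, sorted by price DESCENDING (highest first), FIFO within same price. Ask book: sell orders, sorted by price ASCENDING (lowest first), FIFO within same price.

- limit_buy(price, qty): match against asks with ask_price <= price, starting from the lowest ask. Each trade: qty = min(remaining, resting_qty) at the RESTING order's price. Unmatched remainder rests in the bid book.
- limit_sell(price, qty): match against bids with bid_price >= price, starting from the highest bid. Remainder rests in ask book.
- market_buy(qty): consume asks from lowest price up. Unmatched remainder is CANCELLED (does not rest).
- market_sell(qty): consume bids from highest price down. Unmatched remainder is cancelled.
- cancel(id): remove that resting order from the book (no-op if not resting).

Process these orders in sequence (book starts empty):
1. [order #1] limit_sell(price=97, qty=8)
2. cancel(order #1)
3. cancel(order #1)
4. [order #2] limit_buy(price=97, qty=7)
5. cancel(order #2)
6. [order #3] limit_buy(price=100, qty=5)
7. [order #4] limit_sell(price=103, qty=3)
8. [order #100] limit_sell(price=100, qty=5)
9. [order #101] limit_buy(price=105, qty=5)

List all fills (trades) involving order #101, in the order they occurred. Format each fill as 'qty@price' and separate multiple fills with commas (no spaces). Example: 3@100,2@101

Answer: 3@103

Derivation:
After op 1 [order #1] limit_sell(price=97, qty=8): fills=none; bids=[-] asks=[#1:8@97]
After op 2 cancel(order #1): fills=none; bids=[-] asks=[-]
After op 3 cancel(order #1): fills=none; bids=[-] asks=[-]
After op 4 [order #2] limit_buy(price=97, qty=7): fills=none; bids=[#2:7@97] asks=[-]
After op 5 cancel(order #2): fills=none; bids=[-] asks=[-]
After op 6 [order #3] limit_buy(price=100, qty=5): fills=none; bids=[#3:5@100] asks=[-]
After op 7 [order #4] limit_sell(price=103, qty=3): fills=none; bids=[#3:5@100] asks=[#4:3@103]
After op 8 [order #100] limit_sell(price=100, qty=5): fills=#3x#100:5@100; bids=[-] asks=[#4:3@103]
After op 9 [order #101] limit_buy(price=105, qty=5): fills=#101x#4:3@103; bids=[#101:2@105] asks=[-]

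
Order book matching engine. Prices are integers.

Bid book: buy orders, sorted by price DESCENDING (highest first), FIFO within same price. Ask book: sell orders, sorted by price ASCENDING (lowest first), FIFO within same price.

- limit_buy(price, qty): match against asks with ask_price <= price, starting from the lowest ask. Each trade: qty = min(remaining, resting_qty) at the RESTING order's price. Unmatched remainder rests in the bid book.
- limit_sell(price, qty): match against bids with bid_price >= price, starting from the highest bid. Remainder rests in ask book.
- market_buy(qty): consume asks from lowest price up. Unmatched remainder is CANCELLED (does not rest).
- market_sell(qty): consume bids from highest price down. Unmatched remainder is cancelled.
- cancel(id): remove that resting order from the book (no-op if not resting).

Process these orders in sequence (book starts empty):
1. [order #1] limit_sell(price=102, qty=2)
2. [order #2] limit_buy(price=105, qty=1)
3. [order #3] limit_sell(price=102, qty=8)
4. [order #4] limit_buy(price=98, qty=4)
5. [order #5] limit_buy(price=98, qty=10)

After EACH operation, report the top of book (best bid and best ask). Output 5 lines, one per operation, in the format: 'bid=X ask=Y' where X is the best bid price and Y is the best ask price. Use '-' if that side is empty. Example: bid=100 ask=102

Answer: bid=- ask=102
bid=- ask=102
bid=- ask=102
bid=98 ask=102
bid=98 ask=102

Derivation:
After op 1 [order #1] limit_sell(price=102, qty=2): fills=none; bids=[-] asks=[#1:2@102]
After op 2 [order #2] limit_buy(price=105, qty=1): fills=#2x#1:1@102; bids=[-] asks=[#1:1@102]
After op 3 [order #3] limit_sell(price=102, qty=8): fills=none; bids=[-] asks=[#1:1@102 #3:8@102]
After op 4 [order #4] limit_buy(price=98, qty=4): fills=none; bids=[#4:4@98] asks=[#1:1@102 #3:8@102]
After op 5 [order #5] limit_buy(price=98, qty=10): fills=none; bids=[#4:4@98 #5:10@98] asks=[#1:1@102 #3:8@102]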